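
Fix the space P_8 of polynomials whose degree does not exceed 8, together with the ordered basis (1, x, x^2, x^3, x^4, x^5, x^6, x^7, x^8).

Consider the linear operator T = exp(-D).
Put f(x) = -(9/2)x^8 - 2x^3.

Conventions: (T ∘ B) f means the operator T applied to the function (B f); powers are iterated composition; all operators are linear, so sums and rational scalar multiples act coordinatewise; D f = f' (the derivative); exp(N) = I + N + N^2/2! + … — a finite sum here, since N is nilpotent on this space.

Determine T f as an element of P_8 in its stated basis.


the image equals g(x) = -(9/2)x^8 + 36x^7 - 126x^6 + 252x^5 - 315x^4 + 250x^3 - 120x^2 + 30x - 5/2

order-1 term: 36x^7 + 6x^2
order-2 term: -126x^6 - 6x
order-3 term: 252x^5 + 2
order-4 term: -315x^4
order-5 term: 252x^3
order-6 term: -126x^2
order-7 term: 36x
order-8 term: -9/2
the series for exp(-D) f terminates at order 8
exp(-D) f = -(9/2)x^8 + 36x^7 - 126x^6 + 252x^5 - 315x^4 + 250x^3 - 120x^2 + 30x - 5/2


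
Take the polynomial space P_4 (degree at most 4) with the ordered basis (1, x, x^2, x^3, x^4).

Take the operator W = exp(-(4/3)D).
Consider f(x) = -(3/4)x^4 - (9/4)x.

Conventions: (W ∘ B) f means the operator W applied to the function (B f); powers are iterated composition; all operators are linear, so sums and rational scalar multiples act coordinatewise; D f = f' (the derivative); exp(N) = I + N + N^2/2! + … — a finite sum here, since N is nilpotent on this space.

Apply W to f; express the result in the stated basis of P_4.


order-1 term: 4x^3 + 3
order-2 term: -8x^2
order-3 term: (64/9)x
order-4 term: -64/27
the series for exp(-(4/3)D) f terminates at order 4
exp(-(4/3)D) f = -(3/4)x^4 + 4x^3 - 8x^2 + (175/36)x + 17/27

g(x) = -(3/4)x^4 + 4x^3 - 8x^2 + (175/36)x + 17/27


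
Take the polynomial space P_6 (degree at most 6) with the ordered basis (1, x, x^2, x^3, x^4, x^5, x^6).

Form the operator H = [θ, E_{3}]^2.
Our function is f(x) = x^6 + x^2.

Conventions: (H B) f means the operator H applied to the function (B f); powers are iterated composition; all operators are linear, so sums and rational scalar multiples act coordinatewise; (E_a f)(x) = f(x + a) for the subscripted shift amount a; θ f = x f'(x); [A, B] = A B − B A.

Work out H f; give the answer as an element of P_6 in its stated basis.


the image equals g(x) = 270x^4 + 6480x^3 + 58320x^2 + 233280x + 349938

E_{3} f = x^6 + 18x^5 + 135x^4 + 540x^3 + 1216x^2 + 1464x + 738
θ E_{3} f = 6x^6 + 90x^5 + 540x^4 + 1620x^3 + 2432x^2 + 1464x
θ f = 6x^6 + 2x^2
E_{3} θ f = 6x^6 + 108x^5 + 810x^4 + 3240x^3 + 7292x^2 + 8760x + 4392
[θ, E_{3}] f = -18x^5 - 270x^4 - 1620x^3 - 4860x^2 - 7296x - 4392
E_{3} [θ, E_{3}] f = -18x^5 - 540x^4 - 6480x^3 - 38880x^2 - 116646x - 140004
θ E_{3} [θ, E_{3}] f = -90x^5 - 2160x^4 - 19440x^3 - 77760x^2 - 116646x
θ [θ, E_{3}] f = -90x^5 - 1080x^4 - 4860x^3 - 9720x^2 - 7296x
E_{3} θ [θ, E_{3}] f = -90x^5 - 2430x^4 - 25920x^3 - 136080x^2 - 349926x - 349938
[θ, E_{3}] [θ, E_{3}] f = 270x^4 + 6480x^3 + 58320x^2 + 233280x + 349938


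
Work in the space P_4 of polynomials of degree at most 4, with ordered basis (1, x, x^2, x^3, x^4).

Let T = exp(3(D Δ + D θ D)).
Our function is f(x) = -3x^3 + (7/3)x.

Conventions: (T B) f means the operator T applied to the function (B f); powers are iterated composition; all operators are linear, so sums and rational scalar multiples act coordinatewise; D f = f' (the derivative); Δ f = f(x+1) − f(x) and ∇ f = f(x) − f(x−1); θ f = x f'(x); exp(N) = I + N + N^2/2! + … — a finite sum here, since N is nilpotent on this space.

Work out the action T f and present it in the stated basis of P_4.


order-1 term: -162x - 27
the series for exp(3(D Δ + D θ D)) f terminates at order 1
exp(3(D Δ + D θ D)) f = -3x^3 - (479/3)x - 27

the result is g(x) = -3x^3 - (479/3)x - 27


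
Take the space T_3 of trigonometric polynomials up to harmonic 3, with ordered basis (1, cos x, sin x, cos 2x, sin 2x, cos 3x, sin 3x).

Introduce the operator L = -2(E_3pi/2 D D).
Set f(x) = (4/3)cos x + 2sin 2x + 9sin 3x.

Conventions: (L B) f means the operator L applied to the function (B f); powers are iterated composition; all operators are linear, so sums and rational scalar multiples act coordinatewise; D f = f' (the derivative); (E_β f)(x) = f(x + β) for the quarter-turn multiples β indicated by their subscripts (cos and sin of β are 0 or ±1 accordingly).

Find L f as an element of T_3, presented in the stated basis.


the image equals g(x) = (8/3)sin x - 16sin 2x + 162cos 3x

D f = -(4/3)sin x + 4cos 2x + 27cos 3x
D D f = -(4/3)cos x - 8sin 2x - 81sin 3x
E_3pi/2 D D f = -(4/3)sin x + 8sin 2x - 81cos 3x
(-2(E_3pi/2 D D)) f = (8/3)sin x - 16sin 2x + 162cos 3x


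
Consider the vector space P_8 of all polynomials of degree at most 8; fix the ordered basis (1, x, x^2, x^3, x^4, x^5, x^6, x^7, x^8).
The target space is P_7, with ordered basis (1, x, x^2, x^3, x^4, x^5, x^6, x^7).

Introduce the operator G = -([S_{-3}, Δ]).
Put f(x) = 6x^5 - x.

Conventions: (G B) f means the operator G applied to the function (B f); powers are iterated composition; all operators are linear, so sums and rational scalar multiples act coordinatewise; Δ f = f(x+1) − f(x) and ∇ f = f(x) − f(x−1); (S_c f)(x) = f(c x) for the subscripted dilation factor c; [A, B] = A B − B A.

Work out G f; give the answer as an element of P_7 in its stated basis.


Δ f = 30x^4 + 60x^3 + 60x^2 + 30x + 5
S_{-3} Δ f = 2430x^4 - 1620x^3 + 540x^2 - 90x + 5
S_{-3} f = -1458x^5 + 3x
Δ S_{-3} f = -7290x^4 - 14580x^3 - 14580x^2 - 7290x - 1455
[S_{-3}, Δ] f = 9720x^4 + 12960x^3 + 15120x^2 + 7200x + 1460
(-([S_{-3}, Δ])) f = -9720x^4 - 12960x^3 - 15120x^2 - 7200x - 1460

the result is g(x) = -9720x^4 - 12960x^3 - 15120x^2 - 7200x - 1460


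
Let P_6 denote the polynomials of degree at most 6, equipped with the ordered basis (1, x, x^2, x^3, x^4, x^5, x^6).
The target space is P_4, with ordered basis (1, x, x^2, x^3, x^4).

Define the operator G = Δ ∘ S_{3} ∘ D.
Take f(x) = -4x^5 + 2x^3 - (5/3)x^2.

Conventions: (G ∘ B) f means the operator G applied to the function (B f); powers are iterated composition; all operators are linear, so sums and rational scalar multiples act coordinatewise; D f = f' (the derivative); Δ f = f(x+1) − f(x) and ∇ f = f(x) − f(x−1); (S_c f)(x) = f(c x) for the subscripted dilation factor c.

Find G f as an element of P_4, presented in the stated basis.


D f = -20x^4 + 6x^2 - (10/3)x
S_{3} D f = -1620x^4 + 54x^2 - 10x
Δ S_{3} D f = -6480x^3 - 9720x^2 - 6372x - 1576

the image equals g(x) = -6480x^3 - 9720x^2 - 6372x - 1576


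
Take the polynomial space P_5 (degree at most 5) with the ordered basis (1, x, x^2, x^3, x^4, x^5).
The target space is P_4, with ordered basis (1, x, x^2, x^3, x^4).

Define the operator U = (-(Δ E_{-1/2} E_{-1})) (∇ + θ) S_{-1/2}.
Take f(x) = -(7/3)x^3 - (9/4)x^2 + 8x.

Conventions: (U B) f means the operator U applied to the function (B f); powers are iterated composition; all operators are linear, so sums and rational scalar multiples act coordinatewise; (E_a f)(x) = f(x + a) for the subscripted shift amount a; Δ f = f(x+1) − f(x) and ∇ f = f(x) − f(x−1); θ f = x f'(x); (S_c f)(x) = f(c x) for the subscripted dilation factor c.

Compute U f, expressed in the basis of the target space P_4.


S_{-1/2} f = (7/24)x^3 - (9/16)x^2 - 4x
∇ S_{-1/2} f = (7/8)x^2 - 2x - 151/48
θ S_{-1/2} f = (7/8)x^3 - (9/8)x^2 - 4x
(∇ + θ) S_{-1/2} f = (7/8)x^3 - (1/4)x^2 - 6x - 151/48
E_{-1} (∇ + θ) S_{-1/2} f = (7/8)x^3 - (23/8)x^2 - (23/8)x + 83/48
E_{-1/2} E_{-1} (∇ + θ) S_{-1/2} f = (7/8)x^3 - (67/16)x^2 + (21/32)x + 449/192
Δ E_{-1/2} E_{-1} (∇ + θ) S_{-1/2} f = (21/8)x^2 - (23/4)x - 85/32
(-(Δ E_{-1/2} E_{-1})) (∇ + θ) S_{-1/2} f = -(21/8)x^2 + (23/4)x + 85/32

the result is g(x) = -(21/8)x^2 + (23/4)x + 85/32


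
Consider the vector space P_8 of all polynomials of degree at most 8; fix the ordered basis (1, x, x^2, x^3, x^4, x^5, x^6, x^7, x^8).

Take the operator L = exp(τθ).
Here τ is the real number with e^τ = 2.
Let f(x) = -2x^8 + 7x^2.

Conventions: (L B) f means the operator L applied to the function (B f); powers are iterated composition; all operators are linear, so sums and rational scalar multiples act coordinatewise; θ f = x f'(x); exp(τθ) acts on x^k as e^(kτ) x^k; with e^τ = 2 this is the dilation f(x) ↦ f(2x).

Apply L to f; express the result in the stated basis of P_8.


the result is g(x) = -512x^8 + 28x^2

exp(τθ) x^k = e^(kτ) x^k; with e^τ = 2 this sends x^k to 2^k x^k
x^2 ↦ 4 x^2
x^8 ↦ 256 x^8
applying this coordinatewise to f: exp(τθ) f = -512x^8 + 28x^2


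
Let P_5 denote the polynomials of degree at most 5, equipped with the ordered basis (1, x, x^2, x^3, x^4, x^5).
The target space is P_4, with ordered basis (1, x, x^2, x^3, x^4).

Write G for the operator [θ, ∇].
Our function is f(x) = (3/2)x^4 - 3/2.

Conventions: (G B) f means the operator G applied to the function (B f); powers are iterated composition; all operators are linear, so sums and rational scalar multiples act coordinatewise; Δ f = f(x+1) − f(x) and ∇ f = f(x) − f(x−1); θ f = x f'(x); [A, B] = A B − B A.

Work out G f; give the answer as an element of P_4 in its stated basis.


g(x) = -6x^3 + 18x^2 - 18x + 6

∇ f = 6x^3 - 9x^2 + 6x - 3/2
θ ∇ f = 18x^3 - 18x^2 + 6x
θ f = 6x^4
∇ θ f = 24x^3 - 36x^2 + 24x - 6
[θ, ∇] f = -6x^3 + 18x^2 - 18x + 6


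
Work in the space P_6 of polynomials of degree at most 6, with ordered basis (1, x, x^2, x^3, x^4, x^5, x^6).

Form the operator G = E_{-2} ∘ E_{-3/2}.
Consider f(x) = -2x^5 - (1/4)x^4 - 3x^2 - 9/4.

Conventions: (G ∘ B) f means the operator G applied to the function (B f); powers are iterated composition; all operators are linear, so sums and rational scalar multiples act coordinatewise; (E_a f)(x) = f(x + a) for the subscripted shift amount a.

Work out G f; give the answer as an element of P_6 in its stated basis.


E_{-3/2} f = -2x^5 + (59/4)x^4 - (87/2)x^3 + (489/8)x^2 - (153/4)x + 315/64
E_{-2} E_{-3/2} f = -2x^5 + (139/4)x^4 - (483/2)x^3 + (6689/8)x^2 - (5747/4)x + 62331/64

the image equals g(x) = -2x^5 + (139/4)x^4 - (483/2)x^3 + (6689/8)x^2 - (5747/4)x + 62331/64


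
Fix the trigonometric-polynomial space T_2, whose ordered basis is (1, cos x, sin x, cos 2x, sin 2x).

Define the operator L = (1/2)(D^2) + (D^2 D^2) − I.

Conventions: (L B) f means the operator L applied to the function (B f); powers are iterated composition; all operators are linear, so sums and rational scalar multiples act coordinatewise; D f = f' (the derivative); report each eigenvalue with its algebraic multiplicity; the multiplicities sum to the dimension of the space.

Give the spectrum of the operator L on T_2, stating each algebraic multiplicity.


image of 1: -1
image of cos x: -(1/2)cos x
image of sin x: -(1/2)sin x
image of cos 2x: 13cos 2x
image of sin 2x: 13sin 2x
the matrix is diagonal; its diagonal is (-1, -1/2, -1/2, 13, 13)
for a triangular matrix the eigenvalues are the diagonal entries, with algebraic multiplicity their repetition count

λ = -1 (multiplicity 1), λ = -1/2 (multiplicity 2), λ = 13 (multiplicity 2)


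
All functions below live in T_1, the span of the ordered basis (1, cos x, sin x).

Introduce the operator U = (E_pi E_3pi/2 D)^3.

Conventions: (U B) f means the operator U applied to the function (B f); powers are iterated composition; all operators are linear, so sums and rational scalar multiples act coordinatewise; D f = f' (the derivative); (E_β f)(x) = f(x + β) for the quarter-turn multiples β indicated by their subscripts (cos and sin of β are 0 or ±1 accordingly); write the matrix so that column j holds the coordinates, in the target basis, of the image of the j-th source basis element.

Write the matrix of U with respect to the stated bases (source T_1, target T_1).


image of 1: 0
image of cos x: -cos x
image of sin x: -sin x
each image's coordinates form column j of the matrix

the matrix is [[0, 0, 0]; [0, -1, 0]; [0, 0, -1]] (rows listed top to bottom)


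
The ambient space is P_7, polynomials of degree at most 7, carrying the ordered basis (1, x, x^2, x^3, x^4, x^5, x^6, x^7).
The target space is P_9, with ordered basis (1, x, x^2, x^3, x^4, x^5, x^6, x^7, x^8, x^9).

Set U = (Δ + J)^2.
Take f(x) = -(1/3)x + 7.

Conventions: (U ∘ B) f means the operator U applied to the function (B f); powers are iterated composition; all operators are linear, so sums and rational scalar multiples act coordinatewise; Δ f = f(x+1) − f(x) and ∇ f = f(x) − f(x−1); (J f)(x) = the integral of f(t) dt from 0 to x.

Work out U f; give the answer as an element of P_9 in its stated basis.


Δ f = -1/3
J f = -(1/6)x^2 + 7x
(Δ + J) f = -(1/6)x^2 + 7x - 1/3
Δ (Δ + J) f = -(1/3)x + 41/6
J (Δ + J) f = -(1/18)x^3 + (7/2)x^2 - (1/3)x
(Δ + J) (Δ + J) f = -(1/18)x^3 + (7/2)x^2 - (2/3)x + 41/6

the image equals g(x) = -(1/18)x^3 + (7/2)x^2 - (2/3)x + 41/6


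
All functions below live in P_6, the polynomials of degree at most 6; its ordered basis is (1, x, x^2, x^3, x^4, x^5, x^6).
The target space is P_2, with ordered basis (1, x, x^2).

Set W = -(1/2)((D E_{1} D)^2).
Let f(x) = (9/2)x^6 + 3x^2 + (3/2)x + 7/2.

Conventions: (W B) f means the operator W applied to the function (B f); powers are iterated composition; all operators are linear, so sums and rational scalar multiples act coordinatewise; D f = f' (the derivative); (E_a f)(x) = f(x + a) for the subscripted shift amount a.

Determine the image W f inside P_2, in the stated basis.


D f = 27x^5 + 6x + 3/2
E_{1} D f = 27x^5 + 135x^4 + 270x^3 + 270x^2 + 141x + 69/2
D E_{1} D f = 135x^4 + 540x^3 + 810x^2 + 540x + 141
D (D E_{1} D) f = 540x^3 + 1620x^2 + 1620x + 540
E_{1} D (D E_{1} D) f = 540x^3 + 3240x^2 + 6480x + 4320
D E_{1} D (D E_{1} D) f = 1620x^2 + 6480x + 6480
(-(1/2)((D E_{1} D)^2)) f = -810x^2 - 3240x - 3240

the result is g(x) = -810x^2 - 3240x - 3240


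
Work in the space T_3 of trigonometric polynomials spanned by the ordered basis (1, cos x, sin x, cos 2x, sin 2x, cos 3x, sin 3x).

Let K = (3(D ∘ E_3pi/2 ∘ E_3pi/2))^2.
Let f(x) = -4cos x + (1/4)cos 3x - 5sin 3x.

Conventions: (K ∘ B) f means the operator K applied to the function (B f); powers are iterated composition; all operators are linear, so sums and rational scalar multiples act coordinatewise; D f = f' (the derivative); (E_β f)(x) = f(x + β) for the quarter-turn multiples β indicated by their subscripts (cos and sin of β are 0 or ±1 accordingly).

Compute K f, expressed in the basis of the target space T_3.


the result is g(x) = 36cos x - (81/4)cos 3x + 405sin 3x

E_3pi/2 f = -4sin x - 5cos 3x - (1/4)sin 3x
E_3pi/2 E_3pi/2 f = 4cos x - (1/4)cos 3x + 5sin 3x
D E_3pi/2 E_3pi/2 f = -4sin x + 15cos 3x + (3/4)sin 3x
(3(D ∘ E_3pi/2 ∘ E_3pi/2)) f = -12sin x + 45cos 3x + (9/4)sin 3x
E_3pi/2 (3(D ∘ E_3pi/2 ∘ E_3pi/2)) f = 12cos x + (9/4)cos 3x - 45sin 3x
E_3pi/2 E_3pi/2 (3(D ∘ E_3pi/2 ∘ E_3pi/2)) f = 12sin x - 45cos 3x - (9/4)sin 3x
D E_3pi/2 E_3pi/2 (3(D ∘ E_3pi/2 ∘ E_3pi/2)) f = 12cos x - (27/4)cos 3x + 135sin 3x
(3(D ∘ E_3pi/2 ∘ E_3pi/2)) (3(D ∘ E_3pi/2 ∘ E_3pi/2)) f = 36cos x - (81/4)cos 3x + 405sin 3x


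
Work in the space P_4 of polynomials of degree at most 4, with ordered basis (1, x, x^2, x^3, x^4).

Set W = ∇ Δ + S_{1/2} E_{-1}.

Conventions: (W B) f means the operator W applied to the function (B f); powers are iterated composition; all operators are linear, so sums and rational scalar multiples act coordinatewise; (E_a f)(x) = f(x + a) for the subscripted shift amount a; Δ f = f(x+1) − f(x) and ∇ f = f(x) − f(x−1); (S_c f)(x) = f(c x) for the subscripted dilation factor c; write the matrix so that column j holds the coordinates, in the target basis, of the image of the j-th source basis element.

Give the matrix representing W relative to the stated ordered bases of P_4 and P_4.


the matrix is [[1, -1, 3, -1, 3]; [0, 1/2, -1, 15/2, -2]; [0, 0, 1/4, -3/4, 27/2]; [0, 0, 0, 1/8, -1/2]; [0, 0, 0, 0, 1/16]] (rows listed top to bottom)

image of 1: 1
image of x: (1/2)x - 1
image of x^2: (1/4)x^2 - x + 3
image of x^3: (1/8)x^3 - (3/4)x^2 + (15/2)x - 1
image of x^4: (1/16)x^4 - (1/2)x^3 + (27/2)x^2 - 2x + 3
each image's coordinates form column j of the matrix


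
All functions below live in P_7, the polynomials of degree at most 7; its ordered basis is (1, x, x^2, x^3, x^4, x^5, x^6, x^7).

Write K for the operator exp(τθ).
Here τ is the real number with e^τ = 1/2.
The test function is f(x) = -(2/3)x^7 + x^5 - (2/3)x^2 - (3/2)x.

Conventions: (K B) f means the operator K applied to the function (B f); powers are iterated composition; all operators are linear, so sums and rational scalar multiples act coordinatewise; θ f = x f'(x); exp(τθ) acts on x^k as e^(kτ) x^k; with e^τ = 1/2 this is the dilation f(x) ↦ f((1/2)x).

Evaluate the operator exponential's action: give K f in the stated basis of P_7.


exp(τθ) x^k = e^(kτ) x^k; with e^τ = 1/2 this sends x^k to (1/2)^k x^k
x ↦ 1/2 x
x^2 ↦ 1/4 x^2
x^5 ↦ 1/32 x^5
x^7 ↦ 1/128 x^7
applying this coordinatewise to f: exp(τθ) f = -(1/192)x^7 + (1/32)x^5 - (1/6)x^2 - (3/4)x

g(x) = -(1/192)x^7 + (1/32)x^5 - (1/6)x^2 - (3/4)x


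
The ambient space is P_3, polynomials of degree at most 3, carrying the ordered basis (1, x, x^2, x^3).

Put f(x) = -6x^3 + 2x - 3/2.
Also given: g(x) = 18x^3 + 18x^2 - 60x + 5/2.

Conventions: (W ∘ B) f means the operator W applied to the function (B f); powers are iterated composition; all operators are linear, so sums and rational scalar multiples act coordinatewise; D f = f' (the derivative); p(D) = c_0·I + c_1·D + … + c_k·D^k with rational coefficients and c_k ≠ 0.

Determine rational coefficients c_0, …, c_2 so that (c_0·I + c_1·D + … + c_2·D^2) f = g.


c_0 = -3, c_1 = -1, c_2 = 3/2

D^0 f = -6x^3 + 2x - 3/2
D^1 f = -18x^2 + 2
D^2 f = -36x
matching coefficients of g against c_0 f + c_1 Df + … from the top degree down determines the c_i
solution: c_0 = -3, c_1 = -1, c_2 = 3/2


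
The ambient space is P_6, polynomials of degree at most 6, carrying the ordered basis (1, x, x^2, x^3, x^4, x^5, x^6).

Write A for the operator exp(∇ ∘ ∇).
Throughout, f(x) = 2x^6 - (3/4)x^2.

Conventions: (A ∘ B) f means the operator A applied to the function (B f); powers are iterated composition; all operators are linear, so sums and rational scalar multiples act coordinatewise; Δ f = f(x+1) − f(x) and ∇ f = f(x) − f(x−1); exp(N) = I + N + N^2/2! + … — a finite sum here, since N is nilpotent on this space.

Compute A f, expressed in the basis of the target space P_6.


g(x) = 2x^6 + 60x^4 - 240x^3 + (3117/4)x^2 - 1800x + 3845/2

order-1 term: 60x^4 - 240x^3 + 420x^2 - 360x + 245/2
order-2 term: 360x^2 - 1440x + 1560
order-3 term: 240
the series for exp(∇ ∘ ∇) f terminates at order 3
exp(∇ ∘ ∇) f = 2x^6 + 60x^4 - 240x^3 + (3117/4)x^2 - 1800x + 3845/2


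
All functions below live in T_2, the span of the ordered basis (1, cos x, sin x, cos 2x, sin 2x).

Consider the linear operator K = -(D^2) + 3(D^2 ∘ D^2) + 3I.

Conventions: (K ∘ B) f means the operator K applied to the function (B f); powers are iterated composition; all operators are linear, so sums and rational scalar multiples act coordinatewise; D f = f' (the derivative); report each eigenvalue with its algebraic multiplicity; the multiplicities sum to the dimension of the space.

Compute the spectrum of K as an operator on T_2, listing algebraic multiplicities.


λ = 3 (multiplicity 1), λ = 7 (multiplicity 2), λ = 55 (multiplicity 2)

image of 1: 3
image of cos x: 7cos x
image of sin x: 7sin x
image of cos 2x: 55cos 2x
image of sin 2x: 55sin 2x
the matrix is diagonal; its diagonal is (3, 7, 7, 55, 55)
for a triangular matrix the eigenvalues are the diagonal entries, with algebraic multiplicity their repetition count


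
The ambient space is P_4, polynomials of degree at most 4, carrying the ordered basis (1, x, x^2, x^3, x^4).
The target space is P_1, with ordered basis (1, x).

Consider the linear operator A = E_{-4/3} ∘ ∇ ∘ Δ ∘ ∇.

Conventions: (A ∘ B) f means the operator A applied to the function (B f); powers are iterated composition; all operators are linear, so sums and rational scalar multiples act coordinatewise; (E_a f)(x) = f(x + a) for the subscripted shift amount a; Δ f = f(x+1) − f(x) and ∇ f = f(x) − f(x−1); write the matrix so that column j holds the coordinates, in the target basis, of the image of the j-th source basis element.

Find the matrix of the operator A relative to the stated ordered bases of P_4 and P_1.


image of 1: 0
image of x: 0
image of x^2: 0
image of x^3: 6
image of x^4: 24x - 44
each image's coordinates form column j of the matrix

the matrix is [[0, 0, 0, 6, -44]; [0, 0, 0, 0, 24]] (rows listed top to bottom)


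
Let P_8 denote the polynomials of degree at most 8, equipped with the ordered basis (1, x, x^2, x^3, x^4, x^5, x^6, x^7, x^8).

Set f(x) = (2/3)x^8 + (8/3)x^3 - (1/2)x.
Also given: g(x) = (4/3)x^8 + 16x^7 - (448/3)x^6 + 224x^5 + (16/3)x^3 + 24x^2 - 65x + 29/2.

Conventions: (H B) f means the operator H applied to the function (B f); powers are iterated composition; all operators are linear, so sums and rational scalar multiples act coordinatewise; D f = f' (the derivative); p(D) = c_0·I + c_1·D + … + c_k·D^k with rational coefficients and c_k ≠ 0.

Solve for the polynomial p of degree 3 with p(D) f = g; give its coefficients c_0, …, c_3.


D^0 f = (2/3)x^8 + (8/3)x^3 - (1/2)x
D^1 f = (16/3)x^7 + 8x^2 - 1/2
D^2 f = (112/3)x^6 + 16x
D^3 f = 224x^5 + 16
matching coefficients of g against c_0 f + c_1 Df + … from the top degree down determines the c_i
solution: c_0 = 2, c_1 = 3, c_2 = -4, c_3 = 1

p(D) = 2·I + 3·D − 4·D^2 + D^3, i.e. c_0 = 2, c_1 = 3, c_2 = -4, c_3 = 1


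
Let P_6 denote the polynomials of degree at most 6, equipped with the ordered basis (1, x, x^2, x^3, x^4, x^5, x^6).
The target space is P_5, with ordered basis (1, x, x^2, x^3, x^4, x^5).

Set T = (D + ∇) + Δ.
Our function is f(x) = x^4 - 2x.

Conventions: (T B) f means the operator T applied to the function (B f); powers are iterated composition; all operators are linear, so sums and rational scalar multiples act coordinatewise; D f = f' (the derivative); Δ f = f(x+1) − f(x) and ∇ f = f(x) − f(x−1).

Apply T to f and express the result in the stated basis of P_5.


the image equals g(x) = 12x^3 + 8x - 6

D f = 4x^3 - 2
∇ f = 4x^3 - 6x^2 + 4x - 3
(D + ∇) f = 8x^3 - 6x^2 + 4x - 5
Δ f = 4x^3 + 6x^2 + 4x - 1
((D + ∇) + Δ) f = 12x^3 + 8x - 6


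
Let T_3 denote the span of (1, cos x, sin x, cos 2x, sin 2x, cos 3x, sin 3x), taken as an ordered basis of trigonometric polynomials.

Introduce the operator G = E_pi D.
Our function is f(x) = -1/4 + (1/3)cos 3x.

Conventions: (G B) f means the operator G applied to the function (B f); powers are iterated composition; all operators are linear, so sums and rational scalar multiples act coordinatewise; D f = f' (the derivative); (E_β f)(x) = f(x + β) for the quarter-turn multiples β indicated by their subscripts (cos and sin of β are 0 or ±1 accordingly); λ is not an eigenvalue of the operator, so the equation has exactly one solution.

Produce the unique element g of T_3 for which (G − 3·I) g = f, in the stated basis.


the result is g(x) = 1/12 - (1/18)cos 3x - (1/18)sin 3x

write g with unknown coordinates in the stated basis and equate coefficients in (G − 3·I) g = f
solving from the highest basis element down gives g = 1/12 - (1/18)cos 3x - (1/18)sin 3x
check: G g = (1/6)cos 3x - (1/6)sin 3x
so G g − 3·g = -1/4 + (1/3)cos 3x = f ✓


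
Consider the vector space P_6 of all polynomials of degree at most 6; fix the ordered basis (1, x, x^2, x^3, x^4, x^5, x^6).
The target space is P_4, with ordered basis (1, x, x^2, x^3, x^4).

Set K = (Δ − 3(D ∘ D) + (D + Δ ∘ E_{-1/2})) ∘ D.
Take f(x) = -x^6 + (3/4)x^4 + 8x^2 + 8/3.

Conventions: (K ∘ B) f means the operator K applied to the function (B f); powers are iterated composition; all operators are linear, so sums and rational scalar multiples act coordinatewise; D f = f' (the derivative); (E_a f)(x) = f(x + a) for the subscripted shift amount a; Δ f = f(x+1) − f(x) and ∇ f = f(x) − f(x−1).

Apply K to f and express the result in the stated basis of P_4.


D f = -6x^5 + 3x^3 + 16x
Δ D f = -30x^4 - 60x^3 - 51x^2 - 21x + 13
D D f = -30x^4 + 9x^2 + 16
D D D f = -120x^3 + 18x
(-3(D ∘ D)) D f = 360x^3 - 54x
D D f = -30x^4 + 9x^2 + 16
E_{-1/2} D f = -6x^5 + 15x^4 - 12x^3 + 3x^2 + (131/8)x - 131/16
Δ E_{-1/2} D f = -30x^4 - 6x^2 + 131/8
(D + Δ ∘ E_{-1/2}) D f = -60x^4 + 3x^2 + 259/8
(Δ − 3(D ∘ D) + (D + Δ ∘ E_{-1/2})) D f = -90x^4 + 300x^3 - 48x^2 - 75x + 363/8

g(x) = -90x^4 + 300x^3 - 48x^2 - 75x + 363/8


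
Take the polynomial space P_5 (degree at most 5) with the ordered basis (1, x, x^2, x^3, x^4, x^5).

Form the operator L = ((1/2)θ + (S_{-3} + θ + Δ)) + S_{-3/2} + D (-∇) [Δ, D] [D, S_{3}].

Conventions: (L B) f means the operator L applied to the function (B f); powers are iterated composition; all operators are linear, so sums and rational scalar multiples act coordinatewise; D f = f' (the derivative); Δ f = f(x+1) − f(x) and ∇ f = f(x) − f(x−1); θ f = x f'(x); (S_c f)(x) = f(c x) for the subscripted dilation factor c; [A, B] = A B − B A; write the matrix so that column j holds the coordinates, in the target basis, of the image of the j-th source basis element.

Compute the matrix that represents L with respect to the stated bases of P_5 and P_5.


the matrix is [[2, 1, 1, 1, 1, 1]; [0, -3, 2, 3, 4, 5]; [0, 0, 57/4, 3, 6, 10]; [0, 0, 0, -207/8, 4, 10]; [0, 0, 0, 0, 1473/16, 5]; [0, 0, 0, 0, 0, -7779/32]] (rows listed top to bottom)

image of 1: 2
image of x: -3x + 1
image of x^2: (57/4)x^2 + 2x + 1
image of x^3: -(207/8)x^3 + 3x^2 + 3x + 1
image of x^4: (1473/16)x^4 + 4x^3 + 6x^2 + 4x + 1
image of x^5: -(7779/32)x^5 + 5x^4 + 10x^3 + 10x^2 + 5x + 1
each image's coordinates form column j of the matrix


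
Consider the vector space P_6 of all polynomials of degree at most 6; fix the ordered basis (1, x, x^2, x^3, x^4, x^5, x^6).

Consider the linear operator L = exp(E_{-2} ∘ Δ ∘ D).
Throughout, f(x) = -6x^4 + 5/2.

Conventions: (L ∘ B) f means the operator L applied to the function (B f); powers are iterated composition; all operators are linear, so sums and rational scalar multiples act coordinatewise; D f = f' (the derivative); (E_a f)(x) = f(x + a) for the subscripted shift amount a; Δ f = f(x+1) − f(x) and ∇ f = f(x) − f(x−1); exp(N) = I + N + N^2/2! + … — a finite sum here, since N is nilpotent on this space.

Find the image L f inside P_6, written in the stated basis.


the result is g(x) = -6x^4 - 72x^2 + 216x - 475/2

order-1 term: -72x^2 + 216x - 168
order-2 term: -72
the series for exp(E_{-2} ∘ Δ ∘ D) f terminates at order 2
exp(E_{-2} ∘ Δ ∘ D) f = -6x^4 - 72x^2 + 216x - 475/2


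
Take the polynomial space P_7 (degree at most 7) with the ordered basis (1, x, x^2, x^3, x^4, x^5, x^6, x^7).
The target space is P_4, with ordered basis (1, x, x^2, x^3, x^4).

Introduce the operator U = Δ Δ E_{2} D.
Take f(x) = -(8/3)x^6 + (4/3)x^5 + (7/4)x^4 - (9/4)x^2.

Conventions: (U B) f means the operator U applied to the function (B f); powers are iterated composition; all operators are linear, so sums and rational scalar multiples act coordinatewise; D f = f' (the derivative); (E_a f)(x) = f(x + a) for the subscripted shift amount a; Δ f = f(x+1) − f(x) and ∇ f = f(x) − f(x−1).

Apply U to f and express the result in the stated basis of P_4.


the result is g(x) = -320x^3 - 2800x^2 - 8278x - 24782/3

D f = -16x^5 + (20/3)x^4 + 7x^3 - (9/2)x
E_{2} D f = -16x^5 - (460/3)x^4 - (1739/3)x^3 - 1078x^2 - (5923/6)x - 1075/3
Δ (E_{2} D) f = -80x^4 - (2320/3)x^3 - 2819x^2 - (13765/3)x - 16885/6
Δ Δ (E_{2} D) f = -320x^3 - 2800x^2 - 8278x - 24782/3


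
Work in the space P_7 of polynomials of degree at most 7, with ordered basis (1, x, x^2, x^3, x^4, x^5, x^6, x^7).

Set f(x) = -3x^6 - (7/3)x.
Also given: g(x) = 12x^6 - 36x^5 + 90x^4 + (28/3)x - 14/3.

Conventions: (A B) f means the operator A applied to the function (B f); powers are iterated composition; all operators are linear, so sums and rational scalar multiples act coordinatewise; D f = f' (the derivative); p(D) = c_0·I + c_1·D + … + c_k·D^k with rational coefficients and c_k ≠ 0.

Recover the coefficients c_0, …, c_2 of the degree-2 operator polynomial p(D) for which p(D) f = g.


p(D) = -4·I + 2·D − D^2, i.e. c_0 = -4, c_1 = 2, c_2 = -1

D^0 f = -3x^6 - (7/3)x
D^1 f = -18x^5 - 7/3
D^2 f = -90x^4
matching coefficients of g against c_0 f + c_1 Df + … from the top degree down determines the c_i
solution: c_0 = -4, c_1 = 2, c_2 = -1


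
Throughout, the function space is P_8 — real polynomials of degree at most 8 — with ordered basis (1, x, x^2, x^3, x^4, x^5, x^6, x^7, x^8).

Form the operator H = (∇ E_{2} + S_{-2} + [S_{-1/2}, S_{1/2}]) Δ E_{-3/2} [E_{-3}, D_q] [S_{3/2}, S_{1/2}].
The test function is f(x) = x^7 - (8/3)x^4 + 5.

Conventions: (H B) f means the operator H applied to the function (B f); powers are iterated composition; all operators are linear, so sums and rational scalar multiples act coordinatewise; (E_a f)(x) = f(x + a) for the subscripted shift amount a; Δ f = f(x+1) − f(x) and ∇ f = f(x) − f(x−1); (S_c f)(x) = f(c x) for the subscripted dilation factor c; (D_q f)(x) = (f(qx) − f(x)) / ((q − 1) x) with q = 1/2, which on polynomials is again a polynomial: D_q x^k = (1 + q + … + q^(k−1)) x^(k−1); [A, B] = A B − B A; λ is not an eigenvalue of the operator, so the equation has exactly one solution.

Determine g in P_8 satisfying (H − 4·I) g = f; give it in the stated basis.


write g with unknown coordinates in the stated basis and equate coefficients in (H − 4·I) g = f
solving from the highest basis element down gives g = -(1/4)x^7 + (2/3)x^4 - 5/4
check: H g = 0
so H g − 4·g = x^7 - (8/3)x^4 + 5 = f ✓

the image equals g(x) = -(1/4)x^7 + (2/3)x^4 - 5/4


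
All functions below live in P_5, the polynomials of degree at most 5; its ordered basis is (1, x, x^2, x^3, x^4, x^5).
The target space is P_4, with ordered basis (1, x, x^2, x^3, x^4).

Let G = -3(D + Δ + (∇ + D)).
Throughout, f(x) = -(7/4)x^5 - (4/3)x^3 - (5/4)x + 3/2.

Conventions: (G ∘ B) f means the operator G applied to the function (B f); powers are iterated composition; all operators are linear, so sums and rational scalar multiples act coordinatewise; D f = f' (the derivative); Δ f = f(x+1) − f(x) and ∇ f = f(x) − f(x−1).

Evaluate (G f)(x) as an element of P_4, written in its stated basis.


the image equals g(x) = 105x^4 + 153x^2 + 67/2

D f = -(35/4)x^4 - 4x^2 - 5/4
Δ f = -(35/4)x^4 - (35/2)x^3 - (43/2)x^2 - (51/4)x - 13/3
∇ f = -(35/4)x^4 + (35/2)x^3 - (43/2)x^2 + (51/4)x - 13/3
D f = -(35/4)x^4 - 4x^2 - 5/4
(∇ + D) f = -(35/2)x^4 + (35/2)x^3 - (51/2)x^2 + (51/4)x - 67/12
(D + Δ + (∇ + D)) f = -35x^4 - 51x^2 - 67/6
(-3(D + Δ + (∇ + D))) f = 105x^4 + 153x^2 + 67/2


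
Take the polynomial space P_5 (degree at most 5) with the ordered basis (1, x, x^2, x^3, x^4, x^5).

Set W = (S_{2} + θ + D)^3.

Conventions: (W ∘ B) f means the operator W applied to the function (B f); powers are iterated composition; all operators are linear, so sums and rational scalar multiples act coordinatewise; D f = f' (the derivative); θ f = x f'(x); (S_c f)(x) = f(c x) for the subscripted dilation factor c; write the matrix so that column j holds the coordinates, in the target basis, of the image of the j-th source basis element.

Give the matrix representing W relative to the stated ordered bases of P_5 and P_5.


the matrix is [[1, 13, 20, 6, 0, 0]; [0, 27, 126, 120, 24, 0]; [0, 0, 216, 669, 444, 60]; [0, 0, 0, 1331, 2964, 1360]; [0, 0, 0, 0, 8000, 12545]; [0, 0, 0, 0, 0, 50653]] (rows listed top to bottom)

image of 1: 1
image of x: 27x + 13
image of x^2: 216x^2 + 126x + 20
image of x^3: 1331x^3 + 669x^2 + 120x + 6
image of x^4: 8000x^4 + 2964x^3 + 444x^2 + 24x
image of x^5: 50653x^5 + 12545x^4 + 1360x^3 + 60x^2
each image's coordinates form column j of the matrix


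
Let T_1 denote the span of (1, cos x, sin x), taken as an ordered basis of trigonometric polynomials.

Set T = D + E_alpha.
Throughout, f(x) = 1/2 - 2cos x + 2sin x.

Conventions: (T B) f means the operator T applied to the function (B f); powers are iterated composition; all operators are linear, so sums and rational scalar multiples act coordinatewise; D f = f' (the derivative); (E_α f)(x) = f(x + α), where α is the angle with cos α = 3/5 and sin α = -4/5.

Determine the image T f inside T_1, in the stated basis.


g(x) = 1/2 - (4/5)cos x + (8/5)sin x

D f = 2cos x + 2sin x
E_alpha f = 1/2 - (14/5)cos x - (2/5)sin x
(D + E_alpha) f = 1/2 - (4/5)cos x + (8/5)sin x


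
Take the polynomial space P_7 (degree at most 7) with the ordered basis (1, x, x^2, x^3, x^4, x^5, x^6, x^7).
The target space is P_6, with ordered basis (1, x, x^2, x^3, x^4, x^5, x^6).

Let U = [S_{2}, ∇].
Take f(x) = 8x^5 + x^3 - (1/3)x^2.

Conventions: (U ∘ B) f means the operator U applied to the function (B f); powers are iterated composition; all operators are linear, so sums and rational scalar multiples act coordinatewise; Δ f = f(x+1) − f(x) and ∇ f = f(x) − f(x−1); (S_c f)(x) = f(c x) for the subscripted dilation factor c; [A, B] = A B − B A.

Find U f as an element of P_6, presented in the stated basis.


∇ f = 40x^4 - 80x^3 + 83x^2 - (131/3)x + 28/3
S_{2} ∇ f = 640x^4 - 640x^3 + 332x^2 - (262/3)x + 28/3
S_{2} f = 256x^5 + 8x^3 - (4/3)x^2
∇ S_{2} f = 1280x^4 - 2560x^3 + 2584x^2 - (3920/3)x + 796/3
[S_{2}, ∇] f = -640x^4 + 1920x^3 - 2252x^2 + (3658/3)x - 256

the image equals g(x) = -640x^4 + 1920x^3 - 2252x^2 + (3658/3)x - 256


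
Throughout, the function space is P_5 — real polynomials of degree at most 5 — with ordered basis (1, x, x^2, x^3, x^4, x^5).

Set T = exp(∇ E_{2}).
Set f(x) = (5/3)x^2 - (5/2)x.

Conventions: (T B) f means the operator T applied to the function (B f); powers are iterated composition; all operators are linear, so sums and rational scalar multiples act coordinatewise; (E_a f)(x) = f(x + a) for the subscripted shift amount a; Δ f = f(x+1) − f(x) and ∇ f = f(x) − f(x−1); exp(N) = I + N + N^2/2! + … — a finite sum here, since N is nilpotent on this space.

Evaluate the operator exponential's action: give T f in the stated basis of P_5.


order-1 term: (10/3)x + 5/2
order-2 term: 5/3
the series for exp(∇ E_{2}) f terminates at order 2
exp(∇ E_{2}) f = (5/3)x^2 + (5/6)x + 25/6

g(x) = (5/3)x^2 + (5/6)x + 25/6


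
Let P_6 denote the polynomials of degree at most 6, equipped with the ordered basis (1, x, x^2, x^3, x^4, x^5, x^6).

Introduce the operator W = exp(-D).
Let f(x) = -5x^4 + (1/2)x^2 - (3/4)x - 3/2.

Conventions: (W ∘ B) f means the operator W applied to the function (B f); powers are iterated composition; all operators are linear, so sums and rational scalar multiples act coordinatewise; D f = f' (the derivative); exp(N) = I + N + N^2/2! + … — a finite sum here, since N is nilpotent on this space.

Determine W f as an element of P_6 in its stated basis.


order-1 term: 20x^3 - x + 3/4
order-2 term: -30x^2 + 1/2
order-3 term: 20x
order-4 term: -5
the series for exp(-D) f terminates at order 4
exp(-D) f = -5x^4 + 20x^3 - (59/2)x^2 + (73/4)x - 21/4

the image equals g(x) = -5x^4 + 20x^3 - (59/2)x^2 + (73/4)x - 21/4


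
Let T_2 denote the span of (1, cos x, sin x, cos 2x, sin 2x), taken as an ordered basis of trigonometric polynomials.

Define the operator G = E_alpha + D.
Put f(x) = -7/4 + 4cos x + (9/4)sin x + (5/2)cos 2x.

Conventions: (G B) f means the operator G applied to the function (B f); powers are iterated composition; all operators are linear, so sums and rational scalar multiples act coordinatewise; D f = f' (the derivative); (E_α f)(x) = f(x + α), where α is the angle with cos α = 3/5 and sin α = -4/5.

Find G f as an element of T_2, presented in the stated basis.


the image equals g(x) = -7/4 + (57/20)cos x + (11/20)sin x - (7/10)cos 2x - (13/5)sin 2x

E_alpha f = -7/4 + (3/5)cos x + (91/20)sin x - (7/10)cos 2x + (12/5)sin 2x
D f = (9/4)cos x - 4sin x - 5sin 2x
(E_alpha + D) f = -7/4 + (57/20)cos x + (11/20)sin x - (7/10)cos 2x - (13/5)sin 2x


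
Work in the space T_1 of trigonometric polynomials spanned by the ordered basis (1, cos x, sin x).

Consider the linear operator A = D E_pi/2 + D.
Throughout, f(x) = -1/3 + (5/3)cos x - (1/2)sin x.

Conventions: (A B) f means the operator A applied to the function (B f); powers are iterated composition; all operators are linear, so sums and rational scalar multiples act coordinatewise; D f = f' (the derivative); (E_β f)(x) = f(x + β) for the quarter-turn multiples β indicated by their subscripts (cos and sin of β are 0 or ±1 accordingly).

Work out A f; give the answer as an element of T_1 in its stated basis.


the result is g(x) = -(13/6)cos x - (7/6)sin x

E_pi/2 f = -1/3 - (1/2)cos x - (5/3)sin x
D E_pi/2 f = -(5/3)cos x + (1/2)sin x
D f = -(1/2)cos x - (5/3)sin x
(D E_pi/2 + D) f = -(13/6)cos x - (7/6)sin x


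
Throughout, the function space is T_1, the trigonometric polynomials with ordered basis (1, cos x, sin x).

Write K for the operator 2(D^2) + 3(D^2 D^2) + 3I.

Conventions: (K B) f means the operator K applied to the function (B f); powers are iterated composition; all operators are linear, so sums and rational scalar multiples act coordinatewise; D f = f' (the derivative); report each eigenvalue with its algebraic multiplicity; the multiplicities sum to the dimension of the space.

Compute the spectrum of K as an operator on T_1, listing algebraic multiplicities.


image of 1: 3
image of cos x: 4cos x
image of sin x: 4sin x
the matrix is diagonal; its diagonal is (3, 4, 4)
for a triangular matrix the eigenvalues are the diagonal entries, with algebraic multiplicity their repetition count

λ = 3 (multiplicity 1), λ = 4 (multiplicity 2)


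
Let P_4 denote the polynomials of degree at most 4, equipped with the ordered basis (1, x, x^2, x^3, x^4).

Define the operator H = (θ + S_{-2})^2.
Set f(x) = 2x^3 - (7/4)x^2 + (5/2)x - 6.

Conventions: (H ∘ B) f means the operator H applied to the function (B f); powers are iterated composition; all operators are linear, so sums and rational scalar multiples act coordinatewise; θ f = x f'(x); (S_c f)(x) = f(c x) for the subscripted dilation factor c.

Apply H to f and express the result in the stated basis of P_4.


the result is g(x) = 50x^3 - 63x^2 + (5/2)x - 6

θ f = 6x^3 - (7/2)x^2 + (5/2)x
S_{-2} f = -16x^3 - 7x^2 - 5x - 6
(θ + S_{-2}) f = -10x^3 - (21/2)x^2 - (5/2)x - 6
θ (θ + S_{-2}) f = -30x^3 - 21x^2 - (5/2)x
S_{-2} (θ + S_{-2}) f = 80x^3 - 42x^2 + 5x - 6
(θ + S_{-2}) (θ + S_{-2}) f = 50x^3 - 63x^2 + (5/2)x - 6


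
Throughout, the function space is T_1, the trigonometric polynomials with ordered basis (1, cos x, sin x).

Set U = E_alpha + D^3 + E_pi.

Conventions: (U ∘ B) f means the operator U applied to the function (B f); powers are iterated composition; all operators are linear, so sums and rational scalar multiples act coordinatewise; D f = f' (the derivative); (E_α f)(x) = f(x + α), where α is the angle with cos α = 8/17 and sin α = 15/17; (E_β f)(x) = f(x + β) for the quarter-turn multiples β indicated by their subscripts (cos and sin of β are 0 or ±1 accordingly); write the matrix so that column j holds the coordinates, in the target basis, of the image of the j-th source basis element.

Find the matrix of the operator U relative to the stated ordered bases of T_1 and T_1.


image of 1: 2
image of cos x: -(9/17)cos x + (2/17)sin x
image of sin x: -(2/17)cos x - (9/17)sin x
each image's coordinates form column j of the matrix

the matrix is [[2, 0, 0]; [0, -9/17, -2/17]; [0, 2/17, -9/17]] (rows listed top to bottom)


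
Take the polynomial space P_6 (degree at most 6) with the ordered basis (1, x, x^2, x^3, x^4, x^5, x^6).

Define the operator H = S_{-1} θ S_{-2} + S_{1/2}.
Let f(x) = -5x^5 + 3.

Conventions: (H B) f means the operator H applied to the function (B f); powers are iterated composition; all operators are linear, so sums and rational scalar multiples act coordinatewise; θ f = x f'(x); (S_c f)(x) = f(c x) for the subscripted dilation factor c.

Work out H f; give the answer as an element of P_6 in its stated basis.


the result is g(x) = -(25605/32)x^5 + 3

S_{-2} f = 160x^5 + 3
θ S_{-2} f = 800x^5
S_{-1} θ S_{-2} f = -800x^5
S_{1/2} f = -(5/32)x^5 + 3
(S_{-1} θ S_{-2} + S_{1/2}) f = -(25605/32)x^5 + 3
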